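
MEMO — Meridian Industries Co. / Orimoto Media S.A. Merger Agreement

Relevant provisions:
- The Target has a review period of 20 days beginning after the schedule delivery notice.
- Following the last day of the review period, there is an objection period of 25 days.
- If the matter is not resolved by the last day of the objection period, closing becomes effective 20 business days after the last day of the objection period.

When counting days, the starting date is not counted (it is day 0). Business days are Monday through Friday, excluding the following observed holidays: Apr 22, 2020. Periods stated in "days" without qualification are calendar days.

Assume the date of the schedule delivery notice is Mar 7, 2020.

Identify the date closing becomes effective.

May 20, 2020

The last day of the review period: 20 calendar days after Mar 7, 2020 is Mar 27, 2020.
Adding 25 calendar days to Mar 27, 2020 gives Apr 21, 2020, which is the last day of the objection period.
The date closing becomes effective: 20 business days after Tuesday, Apr 21, 2020, skipping weekends and the listed holiday on Apr 22 — Apr 23, Apr 24, Apr 27, Apr 28, …, May 18, May 19, May 20 — lands on Wednesday, May 20, 2020.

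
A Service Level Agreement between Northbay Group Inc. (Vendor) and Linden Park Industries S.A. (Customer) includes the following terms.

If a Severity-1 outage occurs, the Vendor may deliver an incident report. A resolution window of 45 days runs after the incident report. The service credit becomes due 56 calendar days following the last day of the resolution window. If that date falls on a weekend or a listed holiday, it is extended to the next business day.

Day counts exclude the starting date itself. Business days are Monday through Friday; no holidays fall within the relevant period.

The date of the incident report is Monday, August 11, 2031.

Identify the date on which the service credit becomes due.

November 20, 2031

The last day of the resolution window: 45 calendar days after August 11, 2031 is September 25, 2031.
Adding 56 calendar days to September 25, 2031 gives November 20, 2031, which is the date on which the service credit becomes due. November 20, 2031 is a Thursday, so no roll-forward applies.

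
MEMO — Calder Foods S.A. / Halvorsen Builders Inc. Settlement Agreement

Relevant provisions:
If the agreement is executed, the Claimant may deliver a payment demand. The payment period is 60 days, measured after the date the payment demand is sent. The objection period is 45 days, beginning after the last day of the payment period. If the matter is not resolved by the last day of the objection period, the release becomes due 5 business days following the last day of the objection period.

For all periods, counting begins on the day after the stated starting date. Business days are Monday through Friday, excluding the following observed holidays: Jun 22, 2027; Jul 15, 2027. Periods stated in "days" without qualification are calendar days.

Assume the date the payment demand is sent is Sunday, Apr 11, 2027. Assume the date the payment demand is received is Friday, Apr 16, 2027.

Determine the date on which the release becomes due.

Adding 60 calendar days to Apr 11, 2027 gives Jun 10, 2027, which is the last day of the payment period.
Adding 45 calendar days to Jun 10, 2027 gives Jul 25, 2027, which is the last day of the objection period.
The date on which the release becomes due: counting 5 business days from Sunday, Jul 25, 2027 (Jul 26, Jul 27, Jul 28, Jul 29, Jul 30, skipping weekends) reaches Friday, Jul 30, 2027.

Jul 30, 2027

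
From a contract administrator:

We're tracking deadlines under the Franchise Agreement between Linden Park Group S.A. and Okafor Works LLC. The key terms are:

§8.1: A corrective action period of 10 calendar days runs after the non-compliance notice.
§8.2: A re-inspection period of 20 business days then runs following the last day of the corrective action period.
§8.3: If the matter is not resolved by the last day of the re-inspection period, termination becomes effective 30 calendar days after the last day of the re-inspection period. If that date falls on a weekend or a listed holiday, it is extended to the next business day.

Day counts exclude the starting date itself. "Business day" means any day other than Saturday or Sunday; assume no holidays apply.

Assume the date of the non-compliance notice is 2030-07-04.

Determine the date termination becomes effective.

2030-09-09

Adding 10 calendar days to 2030-07-04 gives 2030-07-14, which is the last day of the corrective action period.
The last day of the re-inspection period: 20 business days after Sunday, 2030-07-14, skipping weekends — Jul 15, Jul 16, Jul 17, Jul 18, …, Aug 7, Aug 8, Aug 9 — lands on Friday, 2030-08-09.
Adding 30 calendar days to 2030-08-09 gives 2030-09-08, which is the date termination becomes effective. That falls on a Sunday, so it rolls to the next business day, Monday, 2030-09-09.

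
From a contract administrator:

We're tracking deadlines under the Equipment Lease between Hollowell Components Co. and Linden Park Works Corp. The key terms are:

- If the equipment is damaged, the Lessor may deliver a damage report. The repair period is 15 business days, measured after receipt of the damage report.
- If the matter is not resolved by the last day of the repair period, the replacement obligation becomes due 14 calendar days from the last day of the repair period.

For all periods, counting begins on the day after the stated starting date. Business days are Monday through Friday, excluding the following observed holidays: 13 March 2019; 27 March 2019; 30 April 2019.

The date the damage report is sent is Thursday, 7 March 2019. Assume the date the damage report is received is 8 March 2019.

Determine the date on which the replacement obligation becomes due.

16 April 2019

From Friday, 8 March 2019, 15 business days (Mar 11, Mar 12, Mar 14, Mar 15, …, Mar 29, Apr 1, Apr 2, skipping weekends and the listed holidays on Mar 13, Mar 27) brings us to Tuesday, 2 April 2019, which is the last day of the repair period.
The date on which the replacement obligation becomes due: 14 calendar days after 2 April 2019 is 16 April 2019.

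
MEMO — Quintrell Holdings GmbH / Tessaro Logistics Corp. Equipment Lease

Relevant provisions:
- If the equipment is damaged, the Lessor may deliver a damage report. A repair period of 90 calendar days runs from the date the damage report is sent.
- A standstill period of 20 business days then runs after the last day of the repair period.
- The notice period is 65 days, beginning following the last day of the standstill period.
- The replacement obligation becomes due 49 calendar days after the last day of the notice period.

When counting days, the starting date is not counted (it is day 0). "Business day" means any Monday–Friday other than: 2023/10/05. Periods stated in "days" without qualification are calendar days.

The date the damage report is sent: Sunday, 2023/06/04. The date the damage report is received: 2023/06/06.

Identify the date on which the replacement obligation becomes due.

2024/01/21

The last day of the repair period: 2023/06/04 + 90 days = 2023/09/02.
The last day of the standstill period: counting 20 business days from Saturday, 2023/09/02 (Sep 4, Sep 5, Sep 6, Sep 7, …, Sep 27, Sep 28, Sep 29, skipping weekends) reaches Friday, 2023/09/29.
The last day of the notice period: 2023/09/29 + 65 days = 2023/12/03.
Adding 49 calendar days to 2023/12/03 gives 2024/01/21, which is the date on which the replacement obligation becomes due.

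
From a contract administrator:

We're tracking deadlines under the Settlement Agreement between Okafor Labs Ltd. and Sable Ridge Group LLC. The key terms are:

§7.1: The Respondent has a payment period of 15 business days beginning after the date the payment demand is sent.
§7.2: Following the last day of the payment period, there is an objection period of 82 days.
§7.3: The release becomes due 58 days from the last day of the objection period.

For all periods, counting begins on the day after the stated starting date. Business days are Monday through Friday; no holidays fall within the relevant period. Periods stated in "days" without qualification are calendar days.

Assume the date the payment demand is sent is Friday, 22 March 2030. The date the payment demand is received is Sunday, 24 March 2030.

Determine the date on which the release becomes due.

The last day of the payment period: counting 15 business days from Friday, 22 March 2030 (Mar 25, Mar 26, Mar 27, Mar 28, …, Apr 10, Apr 11, Apr 12, skipping weekends) reaches Friday, 12 April 2030.
The last day of the objection period: 82 calendar days after 12 April 2030 is 3 July 2030.
The date on which the release becomes due: 3 July 2030 + 58 days = 30 August 2030.

30 August 2030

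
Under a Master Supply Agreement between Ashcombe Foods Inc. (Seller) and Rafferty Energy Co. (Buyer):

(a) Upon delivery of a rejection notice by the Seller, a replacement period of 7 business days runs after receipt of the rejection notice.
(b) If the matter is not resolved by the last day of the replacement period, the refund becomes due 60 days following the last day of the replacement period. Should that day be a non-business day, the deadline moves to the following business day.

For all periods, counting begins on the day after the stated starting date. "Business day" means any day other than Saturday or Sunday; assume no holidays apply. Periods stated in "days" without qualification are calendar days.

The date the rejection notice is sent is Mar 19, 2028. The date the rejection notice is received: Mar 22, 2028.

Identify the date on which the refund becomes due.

May 30, 2028

The last day of the replacement period: counting 7 business days from Wednesday, Mar 22, 2028 (Mar 23, Mar 24, Mar 27, Mar 28, Mar 29, Mar 30, Mar 31, skipping weekends) reaches Friday, Mar 31, 2028.
The date on which the refund becomes due: 60 calendar days after Mar 31, 2028 is May 30, 2028. May 30, 2028 is a Tuesday, so no roll-forward applies.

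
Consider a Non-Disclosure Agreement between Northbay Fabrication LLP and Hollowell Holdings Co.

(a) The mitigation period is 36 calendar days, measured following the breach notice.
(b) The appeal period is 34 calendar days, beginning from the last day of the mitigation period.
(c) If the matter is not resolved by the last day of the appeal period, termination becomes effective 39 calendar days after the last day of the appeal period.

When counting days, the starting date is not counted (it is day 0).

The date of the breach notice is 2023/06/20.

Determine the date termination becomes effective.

Adding 36 calendar days to 2023/06/20 gives 2023/07/26, which is the last day of the mitigation period.
Adding 34 calendar days to 2023/07/26 gives 2023/08/29, which is the last day of the appeal period.
The date termination becomes effective: 2023/08/29 + 39 days = 2023/10/07.

2023/10/07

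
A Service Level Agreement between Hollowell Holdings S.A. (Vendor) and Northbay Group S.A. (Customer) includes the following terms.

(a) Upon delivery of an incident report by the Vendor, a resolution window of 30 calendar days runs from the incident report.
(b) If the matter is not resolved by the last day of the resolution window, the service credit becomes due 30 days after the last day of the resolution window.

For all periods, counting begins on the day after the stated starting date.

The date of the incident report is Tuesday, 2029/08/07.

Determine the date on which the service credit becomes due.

The last day of the resolution window: 30 calendar days after 2029/08/07 is 2029/09/06.
The date on which the service credit becomes due: 2029/09/06 + 30 days = 2029/10/06.

2029/10/06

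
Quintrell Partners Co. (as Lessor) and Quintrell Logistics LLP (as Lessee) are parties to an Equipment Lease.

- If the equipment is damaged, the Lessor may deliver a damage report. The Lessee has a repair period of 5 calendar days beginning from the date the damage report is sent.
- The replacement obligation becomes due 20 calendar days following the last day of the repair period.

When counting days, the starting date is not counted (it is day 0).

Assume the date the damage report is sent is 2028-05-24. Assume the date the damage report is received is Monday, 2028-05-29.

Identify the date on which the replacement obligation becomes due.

2028-06-18

Adding 5 calendar days to 2028-05-24 gives 2028-05-29, which is the last day of the repair period.
Adding 20 calendar days to 2028-05-29 gives 2028-06-18, which is the date on which the replacement obligation becomes due.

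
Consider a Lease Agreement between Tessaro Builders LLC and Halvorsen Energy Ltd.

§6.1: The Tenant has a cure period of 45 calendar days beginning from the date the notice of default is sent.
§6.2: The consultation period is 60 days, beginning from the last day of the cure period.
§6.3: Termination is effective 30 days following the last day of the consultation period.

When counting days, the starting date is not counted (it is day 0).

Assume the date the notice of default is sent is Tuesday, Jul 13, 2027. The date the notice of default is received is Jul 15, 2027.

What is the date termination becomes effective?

Nov 25, 2027

The last day of the cure period: Jul 13, 2027 + 45 days = Aug 27, 2027.
Adding 60 calendar days to Aug 27, 2027 gives Oct 26, 2027, which is the last day of the consultation period.
Adding 30 calendar days to Oct 26, 2027 gives Nov 25, 2027, which is the date termination becomes effective.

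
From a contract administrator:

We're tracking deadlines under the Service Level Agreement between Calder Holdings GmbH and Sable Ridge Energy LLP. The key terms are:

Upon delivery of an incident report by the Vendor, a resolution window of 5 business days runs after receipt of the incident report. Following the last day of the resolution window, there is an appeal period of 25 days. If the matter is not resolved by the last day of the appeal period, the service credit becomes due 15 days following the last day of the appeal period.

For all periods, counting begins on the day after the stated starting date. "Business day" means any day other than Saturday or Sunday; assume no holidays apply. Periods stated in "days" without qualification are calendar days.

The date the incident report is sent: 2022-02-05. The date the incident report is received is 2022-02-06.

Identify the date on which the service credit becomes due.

The last day of the resolution window: 5 business days after Sunday, 2022-02-06, skipping weekends — Feb 7, Feb 8, Feb 9, Feb 10, Feb 11 — lands on Friday, 2022-02-11.
The last day of the appeal period: 25 calendar days after 2022-02-11 is 2022-03-08.
The date on which the service credit becomes due: 2022-03-08 + 15 days = 2022-03-23.

2022-03-23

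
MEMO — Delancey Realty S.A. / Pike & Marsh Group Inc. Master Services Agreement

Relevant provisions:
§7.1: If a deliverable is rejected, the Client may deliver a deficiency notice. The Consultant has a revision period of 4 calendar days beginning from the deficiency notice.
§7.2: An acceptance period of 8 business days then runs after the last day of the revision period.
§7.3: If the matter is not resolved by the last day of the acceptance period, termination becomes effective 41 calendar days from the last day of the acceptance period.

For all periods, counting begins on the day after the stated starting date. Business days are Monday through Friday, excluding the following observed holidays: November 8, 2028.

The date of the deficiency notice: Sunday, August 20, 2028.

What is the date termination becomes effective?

The last day of the revision period: August 20, 2028 + 4 days = August 24, 2028.
The last day of the acceptance period: counting 8 business days from Thursday, August 24, 2028 (Aug 25, Aug 28, Aug 29, Aug 30, Aug 31, Sep 1, Sep 4, Sep 5, skipping weekends) reaches Tuesday, September 5, 2028.
Adding 41 calendar days to September 5, 2028 gives October 16, 2028, which is the date termination becomes effective.

October 16, 2028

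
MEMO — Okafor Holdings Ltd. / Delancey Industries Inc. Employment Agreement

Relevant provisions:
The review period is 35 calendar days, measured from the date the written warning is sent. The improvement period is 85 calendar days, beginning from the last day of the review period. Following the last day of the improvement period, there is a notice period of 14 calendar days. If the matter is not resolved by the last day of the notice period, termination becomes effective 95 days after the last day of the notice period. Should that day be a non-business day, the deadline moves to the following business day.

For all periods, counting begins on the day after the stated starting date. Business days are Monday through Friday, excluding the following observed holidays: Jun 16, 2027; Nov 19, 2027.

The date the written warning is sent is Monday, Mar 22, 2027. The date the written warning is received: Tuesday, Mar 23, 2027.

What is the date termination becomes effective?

Nov 8, 2027

The last day of the review period: 35 calendar days after Mar 22, 2027 is Apr 26, 2027.
The last day of the improvement period: Apr 26, 2027 + 85 days = Jul 20, 2027.
The last day of the notice period: 14 calendar days after Jul 20, 2027 is Aug 3, 2027.
The date termination becomes effective: 95 calendar days after Aug 3, 2027 is Nov 6, 2027. That falls on a Saturday, so it rolls to the next business day, Monday, Nov 8, 2027.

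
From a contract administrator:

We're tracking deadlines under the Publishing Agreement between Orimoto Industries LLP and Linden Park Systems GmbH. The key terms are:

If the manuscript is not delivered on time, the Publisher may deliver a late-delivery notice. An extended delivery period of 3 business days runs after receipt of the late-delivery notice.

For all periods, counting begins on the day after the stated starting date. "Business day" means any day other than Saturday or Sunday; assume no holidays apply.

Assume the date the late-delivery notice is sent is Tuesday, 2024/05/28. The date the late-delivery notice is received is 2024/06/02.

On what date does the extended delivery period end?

The last day of the extended delivery period: 3 business days after Sunday, 2024/06/02, skipping weekends — Jun 3, Jun 4, Jun 5 — lands on Wednesday, 2024/06/05.

2024/06/05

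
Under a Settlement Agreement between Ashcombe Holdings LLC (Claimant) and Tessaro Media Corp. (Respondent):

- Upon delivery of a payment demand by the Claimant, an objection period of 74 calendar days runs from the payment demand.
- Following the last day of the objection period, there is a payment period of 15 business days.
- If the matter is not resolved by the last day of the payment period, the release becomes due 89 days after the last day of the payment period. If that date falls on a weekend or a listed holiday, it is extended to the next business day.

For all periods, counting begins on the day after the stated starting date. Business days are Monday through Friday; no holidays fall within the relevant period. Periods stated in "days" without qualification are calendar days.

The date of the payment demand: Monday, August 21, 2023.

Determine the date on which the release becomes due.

February 21, 2024

Adding 74 calendar days to August 21, 2023 gives November 3, 2023, which is the last day of the objection period.
The last day of the payment period: 15 business days after Friday, November 3, 2023, skipping weekends — Nov 6, Nov 7, Nov 8, Nov 9, …, Nov 22, Nov 23, Nov 24 — lands on Friday, November 24, 2023.
The date on which the release becomes due: 89 calendar days after November 24, 2023 is February 21, 2024. February 21, 2024 is a Wednesday, so no roll-forward applies.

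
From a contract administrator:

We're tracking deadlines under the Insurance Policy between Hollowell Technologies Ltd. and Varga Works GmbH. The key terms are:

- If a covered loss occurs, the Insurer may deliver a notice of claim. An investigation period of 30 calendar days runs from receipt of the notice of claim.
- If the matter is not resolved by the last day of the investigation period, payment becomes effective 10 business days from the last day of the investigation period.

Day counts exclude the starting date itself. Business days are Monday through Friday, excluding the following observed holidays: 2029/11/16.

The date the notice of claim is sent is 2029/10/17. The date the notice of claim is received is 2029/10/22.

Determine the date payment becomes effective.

2029/12/05

The last day of the investigation period: 2029/10/22 + 30 days = 2029/11/21.
From Wednesday, 2029/11/21, 10 business days (Nov 22, Nov 23, Nov 26, Nov 27, Nov 28, Nov 29, Nov 30, Dec 3, Dec 4, Dec 5, skipping weekends) brings us to Wednesday, 2029/12/05, which is the date payment becomes effective.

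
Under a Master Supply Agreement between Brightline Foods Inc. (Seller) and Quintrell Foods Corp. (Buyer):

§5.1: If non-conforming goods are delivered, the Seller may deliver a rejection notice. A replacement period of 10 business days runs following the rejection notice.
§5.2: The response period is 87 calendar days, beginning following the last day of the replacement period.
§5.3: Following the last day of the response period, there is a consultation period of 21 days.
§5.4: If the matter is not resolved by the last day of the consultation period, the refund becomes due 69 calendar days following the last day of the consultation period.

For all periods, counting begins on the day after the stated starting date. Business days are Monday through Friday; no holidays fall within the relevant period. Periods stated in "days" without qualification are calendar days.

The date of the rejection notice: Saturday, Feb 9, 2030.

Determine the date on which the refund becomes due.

From Saturday, Feb 9, 2030, 10 business days (Feb 11, Feb 12, Feb 13, Feb 14, Feb 15, Feb 18, Feb 19, Feb 20, Feb 21, Feb 22, skipping weekends) brings us to Friday, Feb 22, 2030, which is the last day of the replacement period.
Adding 87 calendar days to Feb 22, 2030 gives May 20, 2030, which is the last day of the response period.
Adding 21 calendar days to May 20, 2030 gives Jun 10, 2030, which is the last day of the consultation period.
Adding 69 calendar days to Jun 10, 2030 gives Aug 18, 2030, which is the date on which the refund becomes due.

Aug 18, 2030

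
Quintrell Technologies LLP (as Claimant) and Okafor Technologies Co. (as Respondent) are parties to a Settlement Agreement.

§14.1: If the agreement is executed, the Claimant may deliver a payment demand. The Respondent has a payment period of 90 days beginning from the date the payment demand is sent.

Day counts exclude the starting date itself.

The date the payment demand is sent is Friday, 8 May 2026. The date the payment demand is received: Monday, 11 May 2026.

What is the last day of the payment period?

6 August 2026

The last day of the payment period: 8 May 2026 + 90 days = 6 August 2026.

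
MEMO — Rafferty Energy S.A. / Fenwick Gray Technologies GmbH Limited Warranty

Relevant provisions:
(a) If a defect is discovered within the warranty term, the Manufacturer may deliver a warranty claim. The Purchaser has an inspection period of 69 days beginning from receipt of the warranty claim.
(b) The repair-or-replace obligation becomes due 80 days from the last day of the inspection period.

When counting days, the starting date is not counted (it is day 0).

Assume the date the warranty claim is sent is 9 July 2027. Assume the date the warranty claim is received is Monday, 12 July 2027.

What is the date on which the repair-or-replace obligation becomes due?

8 December 2027

The last day of the inspection period: 69 calendar days after 12 July 2027 is 19 September 2027.
The date on which the repair-or-replace obligation becomes due: 80 calendar days after 19 September 2027 is 8 December 2027.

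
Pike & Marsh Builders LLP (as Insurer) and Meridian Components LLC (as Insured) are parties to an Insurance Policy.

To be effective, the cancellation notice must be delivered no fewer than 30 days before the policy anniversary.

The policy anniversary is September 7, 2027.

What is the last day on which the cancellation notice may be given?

August 8, 2027

September 7, 2027 minus 30 days is August 8, 2027.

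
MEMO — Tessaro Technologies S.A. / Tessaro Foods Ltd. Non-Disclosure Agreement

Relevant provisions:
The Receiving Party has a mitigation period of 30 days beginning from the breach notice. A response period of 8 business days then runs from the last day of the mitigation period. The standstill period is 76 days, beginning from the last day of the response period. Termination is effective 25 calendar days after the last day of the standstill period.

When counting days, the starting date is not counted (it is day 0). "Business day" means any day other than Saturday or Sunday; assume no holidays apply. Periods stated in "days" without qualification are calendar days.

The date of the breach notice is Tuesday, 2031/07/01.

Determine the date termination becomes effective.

2031/11/21

Adding 30 calendar days to 2031/07/01 gives 2031/07/31, which is the last day of the mitigation period.
The last day of the response period: 8 business days after Thursday, 2031/07/31, skipping weekends — Aug 1, Aug 4, Aug 5, Aug 6, Aug 7, Aug 8, Aug 11, Aug 12 — lands on Tuesday, 2031/08/12.
The last day of the standstill period: 76 calendar days after 2031/08/12 is 2031/10/27.
Adding 25 calendar days to 2031/10/27 gives 2031/11/21, which is the date termination becomes effective.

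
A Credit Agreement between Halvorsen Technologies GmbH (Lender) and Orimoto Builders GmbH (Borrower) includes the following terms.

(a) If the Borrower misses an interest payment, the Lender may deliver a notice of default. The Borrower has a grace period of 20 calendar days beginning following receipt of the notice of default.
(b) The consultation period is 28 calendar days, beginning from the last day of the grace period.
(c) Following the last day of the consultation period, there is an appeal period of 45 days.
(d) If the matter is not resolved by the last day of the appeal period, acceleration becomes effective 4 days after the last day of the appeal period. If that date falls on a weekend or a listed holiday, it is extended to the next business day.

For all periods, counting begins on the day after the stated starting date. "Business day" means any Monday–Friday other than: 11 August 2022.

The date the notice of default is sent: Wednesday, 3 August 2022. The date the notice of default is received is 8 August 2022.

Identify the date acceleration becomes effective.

14 November 2022

The last day of the grace period: 8 August 2022 + 20 days = 28 August 2022.
The last day of the consultation period: 28 August 2022 + 28 days = 25 September 2022.
The last day of the appeal period: 45 calendar days after 25 September 2022 is 9 November 2022.
The date acceleration becomes effective: 9 November 2022 + 4 days = 13 November 2022. That falls on a Sunday, so it rolls to the next business day, Monday, 14 November 2022.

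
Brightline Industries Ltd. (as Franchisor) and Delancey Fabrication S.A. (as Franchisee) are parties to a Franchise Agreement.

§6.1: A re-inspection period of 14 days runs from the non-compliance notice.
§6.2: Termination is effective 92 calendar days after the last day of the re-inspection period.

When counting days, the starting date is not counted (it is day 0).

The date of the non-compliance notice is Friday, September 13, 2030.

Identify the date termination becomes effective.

The last day of the re-inspection period: September 13, 2030 + 14 days = September 27, 2030.
The date termination becomes effective: September 27, 2030 + 92 days = December 28, 2030.

December 28, 2030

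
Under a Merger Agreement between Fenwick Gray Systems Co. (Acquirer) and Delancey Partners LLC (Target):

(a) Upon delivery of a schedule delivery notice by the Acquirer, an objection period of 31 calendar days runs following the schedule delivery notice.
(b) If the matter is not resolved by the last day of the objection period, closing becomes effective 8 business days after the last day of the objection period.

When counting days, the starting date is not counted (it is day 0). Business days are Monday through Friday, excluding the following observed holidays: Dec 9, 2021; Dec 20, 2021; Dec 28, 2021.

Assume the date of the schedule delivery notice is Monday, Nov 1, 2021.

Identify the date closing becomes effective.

The last day of the objection period: Nov 1, 2021 + 31 days = Dec 2, 2021.
The date closing becomes effective: counting 8 business days from Thursday, Dec 2, 2021 (Dec 3, Dec 6, Dec 7, Dec 8, Dec 10, Dec 13, Dec 14, Dec 15, skipping weekends and the listed holiday on Dec 9) reaches Wednesday, Dec 15, 2021.

Dec 15, 2021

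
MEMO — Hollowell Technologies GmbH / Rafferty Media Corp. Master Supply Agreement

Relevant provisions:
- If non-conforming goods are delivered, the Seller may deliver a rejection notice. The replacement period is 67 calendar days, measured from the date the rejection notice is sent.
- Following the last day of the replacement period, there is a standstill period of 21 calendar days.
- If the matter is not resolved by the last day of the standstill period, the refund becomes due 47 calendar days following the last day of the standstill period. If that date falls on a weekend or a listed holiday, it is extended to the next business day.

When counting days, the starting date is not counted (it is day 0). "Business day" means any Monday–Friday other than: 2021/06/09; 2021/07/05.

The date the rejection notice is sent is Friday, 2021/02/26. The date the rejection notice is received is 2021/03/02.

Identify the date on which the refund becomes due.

The last day of the replacement period: 2021/02/26 + 67 days = 2021/05/04.
Adding 21 calendar days to 2021/05/04 gives 2021/05/25, which is the last day of the standstill period.
Adding 47 calendar days to 2021/05/25 gives 2021/07/11, which is the date on which the refund becomes due. That falls on a Sunday, so it rolls to the next business day, Monday, 2021/07/12.

2021/07/12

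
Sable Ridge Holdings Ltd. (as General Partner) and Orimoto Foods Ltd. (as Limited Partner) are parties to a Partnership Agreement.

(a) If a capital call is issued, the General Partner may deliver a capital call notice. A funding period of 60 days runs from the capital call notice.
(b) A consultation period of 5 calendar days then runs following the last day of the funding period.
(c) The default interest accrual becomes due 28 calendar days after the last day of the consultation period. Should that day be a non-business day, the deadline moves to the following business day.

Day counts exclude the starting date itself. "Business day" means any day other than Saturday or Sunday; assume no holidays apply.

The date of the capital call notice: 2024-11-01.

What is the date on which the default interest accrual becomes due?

2025-02-03

The last day of the funding period: 60 calendar days after 2024-11-01 is 2024-12-31.
The last day of the consultation period: 2024-12-31 + 5 days = 2025-01-05.
The date on which the default interest accrual becomes due: 2025-01-05 + 28 days = 2025-02-02. That falls on a Sunday, so it rolls to the next business day, Monday, 2025-02-03.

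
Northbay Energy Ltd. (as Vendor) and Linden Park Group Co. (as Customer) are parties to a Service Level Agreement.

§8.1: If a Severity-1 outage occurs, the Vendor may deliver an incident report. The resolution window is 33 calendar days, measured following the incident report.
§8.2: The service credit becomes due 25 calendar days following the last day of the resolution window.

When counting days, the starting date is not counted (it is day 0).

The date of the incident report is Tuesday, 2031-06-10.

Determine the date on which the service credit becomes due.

2031-08-07

The last day of the resolution window: 2031-06-10 + 33 days = 2031-07-13.
The date on which the service credit becomes due: 2031-07-13 + 25 days = 2031-08-07.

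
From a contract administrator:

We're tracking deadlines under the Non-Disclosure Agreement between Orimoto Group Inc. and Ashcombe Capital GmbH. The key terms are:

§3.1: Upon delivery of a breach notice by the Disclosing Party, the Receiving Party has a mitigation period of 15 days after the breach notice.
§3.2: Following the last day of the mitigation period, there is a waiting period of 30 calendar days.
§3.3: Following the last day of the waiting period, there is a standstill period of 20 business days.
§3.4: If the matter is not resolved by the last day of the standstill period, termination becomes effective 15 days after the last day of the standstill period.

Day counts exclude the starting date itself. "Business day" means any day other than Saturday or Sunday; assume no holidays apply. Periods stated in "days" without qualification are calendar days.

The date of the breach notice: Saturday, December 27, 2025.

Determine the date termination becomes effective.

The last day of the mitigation period: 15 calendar days after December 27, 2025 is January 11, 2026.
Adding 30 calendar days to January 11, 2026 gives February 10, 2026, which is the last day of the waiting period.
The last day of the standstill period: 20 business days after Tuesday, February 10, 2026, skipping weekends — Feb 11, Feb 12, Feb 13, Feb 16, …, Mar 6, Mar 9, Mar 10 — lands on Tuesday, March 10, 2026.
Adding 15 calendar days to March 10, 2026 gives March 25, 2026, which is the date termination becomes effective.

March 25, 2026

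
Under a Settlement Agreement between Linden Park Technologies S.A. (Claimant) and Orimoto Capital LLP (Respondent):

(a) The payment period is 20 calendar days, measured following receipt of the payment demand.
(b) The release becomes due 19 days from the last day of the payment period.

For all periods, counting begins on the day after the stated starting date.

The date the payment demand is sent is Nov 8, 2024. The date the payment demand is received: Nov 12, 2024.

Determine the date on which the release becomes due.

The last day of the payment period: Nov 12, 2024 + 20 days = Dec 2, 2024.
Adding 19 calendar days to Dec 2, 2024 gives Dec 21, 2024, which is the date on which the release becomes due.

Dec 21, 2024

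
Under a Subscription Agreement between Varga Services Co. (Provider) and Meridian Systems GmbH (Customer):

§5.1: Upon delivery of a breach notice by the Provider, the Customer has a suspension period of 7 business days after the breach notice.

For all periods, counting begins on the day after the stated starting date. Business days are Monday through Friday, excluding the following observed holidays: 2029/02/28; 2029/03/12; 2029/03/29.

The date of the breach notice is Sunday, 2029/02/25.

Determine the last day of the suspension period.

2029/03/07

The last day of the suspension period: counting 7 business days from Sunday, 2029/02/25 (Feb 26, Feb 27, Mar 1, Mar 2, Mar 5, Mar 6, Mar 7, skipping weekends and the listed holiday on Feb 28) reaches Wednesday, 2029/03/07.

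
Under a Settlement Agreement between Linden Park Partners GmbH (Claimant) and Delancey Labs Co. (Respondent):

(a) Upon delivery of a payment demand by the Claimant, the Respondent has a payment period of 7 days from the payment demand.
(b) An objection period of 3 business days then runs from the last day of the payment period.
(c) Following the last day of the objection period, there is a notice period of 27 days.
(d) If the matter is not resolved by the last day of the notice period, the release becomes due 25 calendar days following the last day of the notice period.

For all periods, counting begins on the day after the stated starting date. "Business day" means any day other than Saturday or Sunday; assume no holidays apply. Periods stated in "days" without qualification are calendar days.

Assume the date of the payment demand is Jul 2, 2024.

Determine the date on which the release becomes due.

The last day of the payment period: 7 calendar days after Jul 2, 2024 is Jul 9, 2024.
The last day of the objection period: counting 3 business days from Tuesday, Jul 9, 2024 (Jul 10, Jul 11, Jul 12, skipping weekends) reaches Friday, Jul 12, 2024.
The last day of the notice period: 27 calendar days after Jul 12, 2024 is Aug 8, 2024.
The date on which the release becomes due: Aug 8, 2024 + 25 days = Sep 2, 2024.

Sep 2, 2024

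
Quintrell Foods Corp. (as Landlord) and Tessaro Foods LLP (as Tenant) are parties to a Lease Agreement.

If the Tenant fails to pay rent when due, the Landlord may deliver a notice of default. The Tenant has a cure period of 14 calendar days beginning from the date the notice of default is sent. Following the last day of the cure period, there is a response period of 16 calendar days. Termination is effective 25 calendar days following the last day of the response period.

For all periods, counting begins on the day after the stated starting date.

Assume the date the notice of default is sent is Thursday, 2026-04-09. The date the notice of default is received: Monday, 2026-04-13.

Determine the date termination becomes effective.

Adding 14 calendar days to 2026-04-09 gives 2026-04-23, which is the last day of the cure period.
Adding 16 calendar days to 2026-04-23 gives 2026-05-09, which is the last day of the response period.
The date termination becomes effective: 2026-05-09 + 25 days = 2026-06-03.

2026-06-03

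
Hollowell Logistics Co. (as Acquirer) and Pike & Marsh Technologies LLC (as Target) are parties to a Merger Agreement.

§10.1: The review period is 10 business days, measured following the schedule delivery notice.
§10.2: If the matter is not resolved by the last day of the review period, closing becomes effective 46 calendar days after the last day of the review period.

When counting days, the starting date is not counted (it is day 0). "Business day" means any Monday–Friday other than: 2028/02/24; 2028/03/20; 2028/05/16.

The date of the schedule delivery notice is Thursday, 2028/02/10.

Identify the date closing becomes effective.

2028/04/11

The last day of the review period: 10 business days after Thursday, 2028/02/10, skipping weekends and the listed holiday on Feb 24 — Feb 11, Feb 14, Feb 15, Feb 16, Feb 17, Feb 18, Feb 21, Feb 22, Feb 23, Feb 25 — lands on Friday, 2028/02/25.
The date closing becomes effective: 46 calendar days after 2028/02/25 is 2028/04/11.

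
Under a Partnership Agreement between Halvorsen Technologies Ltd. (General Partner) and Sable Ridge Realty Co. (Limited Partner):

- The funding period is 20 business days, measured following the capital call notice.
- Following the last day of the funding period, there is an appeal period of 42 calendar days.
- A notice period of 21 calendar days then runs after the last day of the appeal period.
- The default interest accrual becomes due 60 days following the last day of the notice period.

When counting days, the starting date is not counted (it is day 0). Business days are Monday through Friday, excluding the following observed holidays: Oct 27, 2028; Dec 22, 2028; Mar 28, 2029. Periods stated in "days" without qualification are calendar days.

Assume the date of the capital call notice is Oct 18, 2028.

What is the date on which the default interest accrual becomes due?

Mar 19, 2029

The last day of the funding period: counting 20 business days from Wednesday, Oct 18, 2028 (Oct 19, Oct 20, Oct 23, Oct 24, …, Nov 14, Nov 15, Nov 16, skipping weekends and the listed holiday on Oct 27) reaches Thursday, Nov 16, 2028.
The last day of the appeal period: 42 calendar days after Nov 16, 2028 is Dec 28, 2028.
The last day of the notice period: Dec 28, 2028 + 21 days = Jan 18, 2029.
The date on which the default interest accrual becomes due: 60 calendar days after Jan 18, 2029 is Mar 19, 2029.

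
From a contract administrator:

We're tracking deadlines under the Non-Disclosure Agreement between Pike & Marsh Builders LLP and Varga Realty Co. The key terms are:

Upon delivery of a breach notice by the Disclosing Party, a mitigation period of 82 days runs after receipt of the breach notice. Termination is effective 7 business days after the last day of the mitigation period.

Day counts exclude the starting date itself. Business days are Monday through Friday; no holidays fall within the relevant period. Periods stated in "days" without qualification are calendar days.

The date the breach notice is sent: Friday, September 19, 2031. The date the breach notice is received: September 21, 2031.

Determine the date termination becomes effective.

The last day of the mitigation period: September 21, 2031 + 82 days = December 12, 2031.
The date termination becomes effective: 7 business days after Friday, December 12, 2031, skipping weekends — Dec 15, Dec 16, Dec 17, Dec 18, Dec 19, Dec 22, Dec 23 — lands on Tuesday, December 23, 2031.

December 23, 2031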